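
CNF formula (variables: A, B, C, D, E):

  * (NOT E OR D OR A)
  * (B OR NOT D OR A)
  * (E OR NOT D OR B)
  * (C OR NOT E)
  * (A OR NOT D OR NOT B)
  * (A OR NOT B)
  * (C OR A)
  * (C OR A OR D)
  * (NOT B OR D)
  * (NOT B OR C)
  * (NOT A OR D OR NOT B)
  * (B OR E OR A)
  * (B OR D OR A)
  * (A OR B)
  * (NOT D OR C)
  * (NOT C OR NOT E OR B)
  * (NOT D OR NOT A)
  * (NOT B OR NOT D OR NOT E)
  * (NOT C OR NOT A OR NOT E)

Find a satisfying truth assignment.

A=True, B=False, C=False, D=False, E=False

Check each clause:
  1. (D OR NOT E OR A) — A is true.
  2. (NOT D OR B OR A) — A is true.
  3. (E OR NOT D OR B) — NOT D is true.
  4. (C OR NOT E) — NOT E is true.
  5. (A OR NOT B OR NOT D) — A is true.
  6. (A OR NOT B) — A is true.
  7. (A OR C) — A is true.
  8. (C OR A OR D) — A is true.
  9. (NOT B OR D) — NOT B is true.
  10. (C OR NOT B) — NOT B is true.
  11. (D OR NOT B OR NOT A) — NOT B is true.
  12. (E OR B OR A) — A is true.
  13. (B OR A OR D) — A is true.
  14. (B OR A) — A is true.
  15. (NOT D OR C) — NOT D is true.
  16. (NOT E OR B OR NOT C) — NOT E is true.
  17. (NOT D OR NOT A) — NOT D is true.
  18. (NOT B OR NOT E OR NOT D) — NOT E is true.
  19. (NOT E OR NOT A OR NOT C) — NOT E is true.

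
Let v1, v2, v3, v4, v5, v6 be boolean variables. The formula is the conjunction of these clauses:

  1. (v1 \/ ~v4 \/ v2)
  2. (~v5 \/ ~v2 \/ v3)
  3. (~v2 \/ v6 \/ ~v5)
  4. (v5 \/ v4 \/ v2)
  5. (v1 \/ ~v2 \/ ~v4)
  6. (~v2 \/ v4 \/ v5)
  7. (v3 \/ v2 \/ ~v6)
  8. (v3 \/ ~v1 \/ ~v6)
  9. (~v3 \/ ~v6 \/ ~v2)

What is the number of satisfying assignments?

14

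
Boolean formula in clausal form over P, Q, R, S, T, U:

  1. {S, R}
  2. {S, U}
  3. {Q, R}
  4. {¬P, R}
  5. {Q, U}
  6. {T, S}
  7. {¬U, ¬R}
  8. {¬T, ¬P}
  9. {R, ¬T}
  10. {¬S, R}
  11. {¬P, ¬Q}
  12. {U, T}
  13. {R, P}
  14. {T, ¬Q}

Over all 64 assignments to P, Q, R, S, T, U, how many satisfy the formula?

1

Satisfying assignments:
  P=0 Q=1 R=1 S=1 T=1 U=0
Count: 1.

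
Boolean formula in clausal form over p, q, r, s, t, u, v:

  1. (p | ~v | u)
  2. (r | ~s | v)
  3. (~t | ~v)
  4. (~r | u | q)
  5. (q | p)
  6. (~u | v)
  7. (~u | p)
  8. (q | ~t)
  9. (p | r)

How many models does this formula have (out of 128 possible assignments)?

Split on p, then u.
  p=1, u=1: forces t=0; v=1; q, r, s free → 2^3 = 8.
  p=1, u=0: 13 of the 32 assignments to (q,r,s,t,v) work.
  p=0, u=1: a clause becomes empty — 0.
  p=0, u=0: remaining (q,r,s,t,v) ∈ {(1,1,0,0,0); (1,1,0,1,0); (1,1,1,0,0); (1,1,1,1,0)} — 4.
Total: 8 + 13 + 0 + 4 = 25.

25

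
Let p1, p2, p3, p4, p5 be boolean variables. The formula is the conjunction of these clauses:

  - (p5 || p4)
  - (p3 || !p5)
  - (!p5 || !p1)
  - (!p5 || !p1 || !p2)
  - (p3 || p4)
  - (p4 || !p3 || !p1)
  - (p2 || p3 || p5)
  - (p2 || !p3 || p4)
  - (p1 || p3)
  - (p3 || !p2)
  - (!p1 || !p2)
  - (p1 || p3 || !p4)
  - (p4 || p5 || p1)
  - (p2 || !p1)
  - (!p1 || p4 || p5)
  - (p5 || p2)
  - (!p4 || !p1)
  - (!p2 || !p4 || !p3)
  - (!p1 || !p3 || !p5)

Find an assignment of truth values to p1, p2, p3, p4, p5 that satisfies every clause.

Branch on p1: take p1 = False.
  then p3 is forced to True.
Set p2 = False and propagate.
  then p4 is forced to True.
  then p5 is forced to True.

p1 = 0, p2 = 0, p3 = 1, p4 = 1, p5 = 1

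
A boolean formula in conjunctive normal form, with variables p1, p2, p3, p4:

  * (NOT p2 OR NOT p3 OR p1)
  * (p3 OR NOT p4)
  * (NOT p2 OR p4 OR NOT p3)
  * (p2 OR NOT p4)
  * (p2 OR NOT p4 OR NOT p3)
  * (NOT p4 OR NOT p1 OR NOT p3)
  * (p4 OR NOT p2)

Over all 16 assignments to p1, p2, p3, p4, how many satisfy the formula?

4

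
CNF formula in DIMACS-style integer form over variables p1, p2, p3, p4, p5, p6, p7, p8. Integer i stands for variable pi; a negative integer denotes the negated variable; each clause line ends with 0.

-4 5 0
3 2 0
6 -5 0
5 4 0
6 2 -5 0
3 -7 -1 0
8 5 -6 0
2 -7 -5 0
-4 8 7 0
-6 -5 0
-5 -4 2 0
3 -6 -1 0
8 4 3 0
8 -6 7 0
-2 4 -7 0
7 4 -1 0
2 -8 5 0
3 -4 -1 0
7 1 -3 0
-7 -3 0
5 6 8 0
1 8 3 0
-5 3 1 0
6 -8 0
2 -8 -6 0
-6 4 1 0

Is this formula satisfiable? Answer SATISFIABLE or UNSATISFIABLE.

UNSATISFIABLE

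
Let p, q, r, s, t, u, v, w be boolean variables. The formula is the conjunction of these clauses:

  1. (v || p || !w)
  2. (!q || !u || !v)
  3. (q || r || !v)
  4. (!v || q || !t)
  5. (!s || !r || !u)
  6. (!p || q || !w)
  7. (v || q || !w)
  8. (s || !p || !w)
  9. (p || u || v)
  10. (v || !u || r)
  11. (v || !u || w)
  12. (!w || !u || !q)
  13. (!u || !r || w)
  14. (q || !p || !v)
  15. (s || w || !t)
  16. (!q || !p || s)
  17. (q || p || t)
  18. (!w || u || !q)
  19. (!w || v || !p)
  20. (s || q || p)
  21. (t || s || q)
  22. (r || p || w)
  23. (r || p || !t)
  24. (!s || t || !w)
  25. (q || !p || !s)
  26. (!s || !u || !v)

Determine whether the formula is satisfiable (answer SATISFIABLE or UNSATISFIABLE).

SATISFIABLE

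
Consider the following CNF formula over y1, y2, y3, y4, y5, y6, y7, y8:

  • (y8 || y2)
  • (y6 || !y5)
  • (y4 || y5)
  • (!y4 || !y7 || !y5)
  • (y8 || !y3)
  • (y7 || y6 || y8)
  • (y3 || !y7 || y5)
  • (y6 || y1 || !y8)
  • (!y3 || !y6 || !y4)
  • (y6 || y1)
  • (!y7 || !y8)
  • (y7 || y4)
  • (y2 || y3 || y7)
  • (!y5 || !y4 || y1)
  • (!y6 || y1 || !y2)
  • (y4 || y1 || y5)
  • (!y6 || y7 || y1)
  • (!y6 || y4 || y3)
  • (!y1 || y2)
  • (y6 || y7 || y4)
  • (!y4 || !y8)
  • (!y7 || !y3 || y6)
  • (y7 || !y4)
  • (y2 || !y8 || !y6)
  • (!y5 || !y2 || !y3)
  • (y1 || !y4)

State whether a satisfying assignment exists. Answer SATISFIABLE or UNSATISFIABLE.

y4 = True:
  propagation gives y8=False, y2=True, y3=False, y7=True; an empty clause results — contradiction.
y4 = False:
  propagation gives y5=True, y6=True, y7=True, y8=False; an empty clause results — contradiction.
Every branch closes, so no satisfying assignment exists.

UNSATISFIABLE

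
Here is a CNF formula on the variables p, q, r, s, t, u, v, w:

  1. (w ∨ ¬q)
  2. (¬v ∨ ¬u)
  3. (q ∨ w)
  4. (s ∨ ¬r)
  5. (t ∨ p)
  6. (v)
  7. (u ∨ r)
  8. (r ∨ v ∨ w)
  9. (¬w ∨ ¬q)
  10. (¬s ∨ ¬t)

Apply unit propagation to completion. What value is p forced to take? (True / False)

(v) stands alone — v = True.
In (¬v ∨ ¬u), ¬v is now false; ¬u must hold, so u = False.
(u ∨ r): since u = False, the clause reduces to (r). r = True.
From (¬r ∨ s) and r = True: s = True.
(¬s ∨ ¬t): since s = True, the clause reduces to (¬t). t = False.
In (p ∨ t), t is now false; p must hold, so p = True.

True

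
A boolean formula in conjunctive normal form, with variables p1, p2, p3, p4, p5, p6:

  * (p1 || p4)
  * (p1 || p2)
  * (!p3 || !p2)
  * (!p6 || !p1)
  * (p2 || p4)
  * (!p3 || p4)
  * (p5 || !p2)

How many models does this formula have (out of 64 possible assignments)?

Split on p2, then p1.
  p2=1, p1=1: remaining (p3,p4,p5,p6) ∈ {(0,0,1,0); (0,1,1,0)} — 2.
  p2=1, p1=0: remaining (p3,p4,p5,p6) ∈ {(0,1,1,0); (0,1,1,1)} — 2.
  p2=0, p1=1: remaining (p3,p4,p5,p6) ∈ {(0,1,0,0); (0,1,1,0); (1,1,0,0); (1,1,1,0)} — 4.
  p2=0, p1=0: a clause becomes empty — 0.
Total: 2 + 2 + 4 + 0 = 8.

8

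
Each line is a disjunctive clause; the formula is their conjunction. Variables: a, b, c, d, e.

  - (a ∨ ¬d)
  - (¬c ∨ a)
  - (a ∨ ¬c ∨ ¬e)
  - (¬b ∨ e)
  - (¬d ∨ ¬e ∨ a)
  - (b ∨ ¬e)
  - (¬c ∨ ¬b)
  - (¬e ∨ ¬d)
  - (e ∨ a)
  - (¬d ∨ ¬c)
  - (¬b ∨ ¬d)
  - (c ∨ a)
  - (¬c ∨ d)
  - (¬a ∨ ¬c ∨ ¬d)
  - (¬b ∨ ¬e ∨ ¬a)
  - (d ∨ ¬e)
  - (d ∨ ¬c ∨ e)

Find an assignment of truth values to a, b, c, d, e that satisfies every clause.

a=T, b=F, c=F, d=T, e=F

Check each clause:
  1. (a ∨ ¬d) — a is true.
  2. (¬c ∨ a) — a is true.
  3. (a ∨ ¬c ∨ ¬e) — a is true.
  4. (e ∨ ¬b) — ¬b is true.
  5. (¬e ∨ ¬d ∨ a) — a is true.
  6. (¬e ∨ b) — ¬e is true.
  7. (¬b ∨ ¬c) — ¬c is true.
  8. (¬d ∨ ¬e) — ¬e is true.
  9. (a ∨ e) — a is true.
  10. (¬c ∨ ¬d) — ¬c is true.
  11. (¬b ∨ ¬d) — ¬b is true.
  12. (c ∨ a) — a is true.
  13. (d ∨ ¬c) — d is true.
  14. (¬a ∨ ¬c ∨ ¬d) — ¬c is true.
  15. (¬b ∨ ¬a ∨ ¬e) — ¬e is true.
  16. (d ∨ ¬e) — ¬e is true.
  17. (e ∨ d ∨ ¬c) — d is true.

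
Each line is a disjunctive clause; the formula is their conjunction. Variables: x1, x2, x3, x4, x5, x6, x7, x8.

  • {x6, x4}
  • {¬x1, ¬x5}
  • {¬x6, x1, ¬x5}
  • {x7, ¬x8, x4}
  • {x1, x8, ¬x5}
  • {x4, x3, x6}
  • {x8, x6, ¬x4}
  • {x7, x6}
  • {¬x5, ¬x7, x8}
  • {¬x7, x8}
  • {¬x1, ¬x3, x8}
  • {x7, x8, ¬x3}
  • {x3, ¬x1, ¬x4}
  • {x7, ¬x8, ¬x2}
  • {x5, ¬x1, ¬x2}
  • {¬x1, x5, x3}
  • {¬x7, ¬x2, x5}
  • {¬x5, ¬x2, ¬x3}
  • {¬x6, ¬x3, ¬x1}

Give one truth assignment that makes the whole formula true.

Pure literal: x2 appears only negated; assign x2 = False.
Set x1 = False and propagate.
Try x3 = False.
Try x4 = False.
  then x6 is forced to True.
  then x5 is forced to False.
The remaining clauses are satisfied by x7 = True, x8 = True.
Every clause has at least one true literal under this assignment.

x1=F, x2=F, x3=F, x4=F, x5=F, x6=T, x7=T, x8=T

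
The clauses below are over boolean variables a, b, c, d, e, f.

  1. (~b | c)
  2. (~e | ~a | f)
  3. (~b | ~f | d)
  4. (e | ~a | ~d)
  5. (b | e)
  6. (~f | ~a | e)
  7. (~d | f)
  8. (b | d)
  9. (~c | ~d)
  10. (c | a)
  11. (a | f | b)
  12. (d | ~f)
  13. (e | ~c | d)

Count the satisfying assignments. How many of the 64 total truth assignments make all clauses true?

2

Satisfying assignments:
  a=0 b=1 c=1 d=0 e=1 f=0
  a=1 b=0 c=0 d=1 e=1 f=1
That's 2 in total.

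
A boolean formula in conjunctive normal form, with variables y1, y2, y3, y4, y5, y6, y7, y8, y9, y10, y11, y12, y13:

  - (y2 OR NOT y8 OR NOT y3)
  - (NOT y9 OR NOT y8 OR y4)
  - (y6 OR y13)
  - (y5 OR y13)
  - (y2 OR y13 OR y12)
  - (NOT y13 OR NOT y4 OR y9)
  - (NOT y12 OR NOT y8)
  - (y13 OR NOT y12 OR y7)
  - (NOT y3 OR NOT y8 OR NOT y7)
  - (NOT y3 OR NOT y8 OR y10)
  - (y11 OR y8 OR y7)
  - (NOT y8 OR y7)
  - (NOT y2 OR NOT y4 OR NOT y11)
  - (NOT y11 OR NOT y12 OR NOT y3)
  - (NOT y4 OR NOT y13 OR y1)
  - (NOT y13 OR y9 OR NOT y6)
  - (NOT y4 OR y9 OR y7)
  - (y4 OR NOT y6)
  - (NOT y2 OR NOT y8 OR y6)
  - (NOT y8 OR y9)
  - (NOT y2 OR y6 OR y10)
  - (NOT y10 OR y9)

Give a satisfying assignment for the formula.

y1=1  y2=0  y3=0  y4=0  y5=0  y6=0  y7=1  y8=0  y9=0  y10=0  y11=0  y12=0  y13=1

Check each clause:
  1. (y2 OR NOT y8 OR NOT y3) — NOT y8 is true.
  2. (NOT y9 OR y4 OR NOT y8) — NOT y8 is true.
  3. (y6 OR y13) — y13 is true.
  4. (y13 OR y5) — y13 is true.
  5. (y13 OR y2 OR y12) — y13 is true.
  6. (NOT y4 OR y9 OR NOT y13) — NOT y4 is true.
  7. (NOT y8 OR NOT y12) — NOT y8 is true.
  8. (NOT y12 OR y13 OR y7) — NOT y12 is true.
  9. (NOT y7 OR NOT y8 OR NOT y3) — NOT y8 is true.
  10. (NOT y3 OR NOT y8 OR y10) — NOT y8 is true.
  11. (y8 OR y7 OR y11) — y7 is true.
  12. (y7 OR NOT y8) — NOT y8 is true.
  13. (NOT y11 OR NOT y4 OR NOT y2) — NOT y4 is true.
  14. (NOT y12 OR NOT y11 OR NOT y3) — NOT y11 is true.
  15. (NOT y13 OR NOT y4 OR y1) — y1 is true.
  16. (NOT y13 OR y9 OR NOT y6) — NOT y6 is true.
  17. (NOT y4 OR y9 OR y7) — NOT y4 is true.
  18. (NOT y6 OR y4) — NOT y6 is true.
  19. (NOT y8 OR NOT y2 OR y6) — NOT y8 is true.
  20. (NOT y8 OR y9) — NOT y8 is true.
  21. (NOT y2 OR y10 OR y6) — NOT y2 is true.
  22. (NOT y10 OR y9) — NOT y10 is true.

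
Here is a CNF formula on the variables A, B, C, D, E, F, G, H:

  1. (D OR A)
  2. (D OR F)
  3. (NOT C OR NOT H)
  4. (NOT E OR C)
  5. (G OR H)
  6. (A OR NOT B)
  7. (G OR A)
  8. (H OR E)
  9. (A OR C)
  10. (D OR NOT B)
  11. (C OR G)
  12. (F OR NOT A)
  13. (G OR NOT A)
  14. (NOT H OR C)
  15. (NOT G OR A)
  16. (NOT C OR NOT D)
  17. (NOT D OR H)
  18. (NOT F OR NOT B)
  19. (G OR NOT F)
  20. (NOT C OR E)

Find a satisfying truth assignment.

B occurs only negated in the remaining clauses — set B = False.
Try A = True.
  then F is forced to True.
  then G is forced to True.
Try C = True.
  then H is forced to False.
  then E is forced to True.
  then D is forced to False.
Check each clause:
  1. (D OR A) — A is true.
  2. (D OR F) — F is true.
  3. (NOT C OR NOT H) — NOT H is true.
  4. (NOT E OR C) — C is true.
  5. (G OR H) — G is true.
  6. (NOT B OR A) — A is true.
  7. (G OR A) — A is true.
  8. (E OR H) — E is true.
  9. (C OR A) — A is true.
  10. (NOT B OR D) — NOT B is true.
  11. (G OR C) — C is true.
  12. (NOT A OR F) — F is true.
  13. (NOT A OR G) — G is true.
  14. (C OR NOT H) — NOT H is true.
  15. (A OR NOT G) — A is true.
  16. (NOT D OR NOT C) — NOT D is true.
  17. (H OR NOT D) — NOT D is true.
  18. (NOT B OR NOT F) — NOT B is true.
  19. (G OR NOT F) — G is true.
  20. (E OR NOT C) — E is true.

A=True  B=False  C=True  D=False  E=True  F=True  G=True  H=False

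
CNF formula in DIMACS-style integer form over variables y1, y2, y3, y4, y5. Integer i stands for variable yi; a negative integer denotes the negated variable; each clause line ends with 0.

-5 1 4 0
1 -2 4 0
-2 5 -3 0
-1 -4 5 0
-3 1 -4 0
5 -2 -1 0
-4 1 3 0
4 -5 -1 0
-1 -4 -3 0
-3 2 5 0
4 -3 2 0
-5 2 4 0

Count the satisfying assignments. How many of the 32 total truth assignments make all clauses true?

The models are:
  y1=0 y2=0 y3=0 y4=0 y5=0
  y1=1 y2=0 y3=0 y4=0 y5=0
  y1=1 y2=0 y3=0 y4=1 y5=1
  y1=1 y2=1 y3=0 y4=1 y5=1
That's 4 in total.

4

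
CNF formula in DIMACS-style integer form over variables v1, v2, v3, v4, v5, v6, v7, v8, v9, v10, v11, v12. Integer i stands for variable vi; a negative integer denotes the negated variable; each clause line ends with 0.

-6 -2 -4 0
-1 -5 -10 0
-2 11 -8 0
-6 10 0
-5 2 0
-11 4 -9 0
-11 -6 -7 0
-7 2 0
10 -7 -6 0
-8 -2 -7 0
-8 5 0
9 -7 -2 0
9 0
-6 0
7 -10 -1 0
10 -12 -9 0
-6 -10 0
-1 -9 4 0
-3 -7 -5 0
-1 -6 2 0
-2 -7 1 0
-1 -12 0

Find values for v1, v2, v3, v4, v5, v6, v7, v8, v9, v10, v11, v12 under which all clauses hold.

v1=True  v2=False  v3=True  v4=True  v5=False  v6=False  v7=False  v8=False  v9=True  v10=False  v11=False  v12=False

The clause (v9) is unit: v9 must be True.
The clause (¬v6) is unit: v6 must be False.
Pure literal: v4 appears only positively; assign v4 = True.
v8 occurs only negated in the remaining clauses — set v8 = False.
Try v1 = True.
  then v12 is forced to False.
The remaining clauses are satisfied by v2 = False, v3 = True, v5 = False, v7 = False, v10 = False, v11 = False.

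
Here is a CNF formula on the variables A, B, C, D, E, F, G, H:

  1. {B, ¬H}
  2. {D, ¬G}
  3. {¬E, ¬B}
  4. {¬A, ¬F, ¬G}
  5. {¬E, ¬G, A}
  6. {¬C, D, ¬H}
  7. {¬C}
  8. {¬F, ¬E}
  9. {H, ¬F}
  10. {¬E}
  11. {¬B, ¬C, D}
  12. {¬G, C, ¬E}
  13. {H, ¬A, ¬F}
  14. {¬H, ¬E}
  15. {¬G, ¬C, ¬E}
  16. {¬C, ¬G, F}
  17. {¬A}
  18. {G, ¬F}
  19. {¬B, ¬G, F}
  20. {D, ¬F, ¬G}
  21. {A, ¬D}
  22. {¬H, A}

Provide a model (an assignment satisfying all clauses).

A=F  B=T  C=F  D=F  E=F  F=F  G=F  H=F

Check each clause:
  1. {¬H, B} — ¬H is true.
  2. {¬G, D} — ¬G is true.
  3. {¬B, ¬E} — ¬E is true.
  4. {¬G, ¬A, ¬F} — ¬G is true.
  5. {¬G, ¬E, A} — ¬E is true.
  6. {D, ¬C, ¬H} — ¬H is true.
  7. {¬C} — ¬C is true.
  8. {¬E, ¬F} — ¬F is true.
  9. {H, ¬F} — ¬F is true.
  10. {¬E} — ¬E is true.
  11. {¬B, D, ¬C} — ¬C is true.
  12. {¬E, ¬G, C} — ¬G is true.
  13. {¬A, ¬F, H} — ¬F is true.
  14. {¬H, ¬E} — ¬H is true.
  15. {¬C, ¬E, ¬G} — ¬G is true.
  16. {F, ¬C, ¬G} — ¬G is true.
  17. {¬A} — ¬A is true.
  18. {G, ¬F} — ¬F is true.
  19. {¬G, F, ¬B} — ¬G is true.
  20. {¬G, D, ¬F} — ¬G is true.
  21. {A, ¬D} — ¬D is true.
  22. {A, ¬H} — ¬H is true.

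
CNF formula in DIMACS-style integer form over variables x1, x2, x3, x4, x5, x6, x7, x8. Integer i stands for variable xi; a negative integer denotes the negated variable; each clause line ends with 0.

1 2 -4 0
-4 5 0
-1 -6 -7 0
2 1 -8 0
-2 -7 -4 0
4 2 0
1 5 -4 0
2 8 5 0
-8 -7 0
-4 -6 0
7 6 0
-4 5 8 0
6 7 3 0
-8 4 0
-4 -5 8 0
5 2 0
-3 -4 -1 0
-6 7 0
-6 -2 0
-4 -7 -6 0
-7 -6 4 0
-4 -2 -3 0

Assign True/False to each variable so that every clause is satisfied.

x1=False  x2=True  x3=True  x4=False  x5=True  x6=False  x7=True  x8=False

Branch on x1: take x1 = False.
Branch on x2: take x2 = True.
  then x6 is forced to False.
  then x7 is forced to True.
  then x4 is forced to False.
  then x8 is forced to False.
x3, x5 are now unconstrained; take x3 = True, x5 = True.
Check each clause:
  1. (!x4 || x2 || x1) — x2 is true.
  2. (!x4 || x5) — !x4 is true.
  3. (!x1 || !x7 || !x6) — !x6 is true.
  4. (!x8 || x2 || x1) — !x8 is true.
  5. (!x2 || !x7 || !x4) — !x4 is true.
  6. (x2 || x4) — x2 is true.
  7. (!x4 || x1 || x5) — !x4 is true.
  8. (x5 || x2 || x8) — x2 is true.
  9. (!x7 || !x8) — !x8 is true.
  10. (!x6 || !x4) — !x6 is true.
  11. (x7 || x6) — x7 is true.
  12. (x8 || !x4 || x5) — !x4 is true.
  13. (x7 || x6 || x3) — x3 is true.
  14. (x4 || !x8) — !x8 is true.
  15. (x8 || !x4 || !x5) — !x4 is true.
  16. (x2 || x5) — x2 is true.
  17. (!x3 || !x1 || !x4) — !x4 is true.
  18. (!x6 || x7) — !x6 is true.
  19. (!x6 || !x2) — !x6 is true.
  20. (!x4 || !x6 || !x7) — !x6 is true.
  21. (x4 || !x6 || !x7) — !x6 is true.
  22. (!x4 || !x2 || !x3) — !x4 is true.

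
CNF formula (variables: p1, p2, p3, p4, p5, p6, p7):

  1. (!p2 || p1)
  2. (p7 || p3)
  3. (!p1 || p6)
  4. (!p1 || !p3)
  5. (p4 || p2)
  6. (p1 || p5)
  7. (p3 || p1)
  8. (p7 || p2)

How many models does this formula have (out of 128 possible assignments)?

Split on p1, then p2.
  p1=1, p2=1: remaining (p3,p4,p5,p6,p7) ∈ {(0,0,0,1,1); (0,0,1,1,1); (0,1,0,1,1); (0,1,1,1,1)} — 4.
  p1=1, p2=0: remaining (p3,p4,p5,p6,p7) ∈ {(0,1,0,1,1); (0,1,1,1,1)} — 2.
  p1=0, p2=1: a clause becomes empty — 0.
  p1=0, p2=0: remaining (p3,p4,p5,p6,p7) ∈ {(1,1,1,0,1); (1,1,1,1,1)} — 2.
Total: 4 + 2 + 0 + 2 = 8.

8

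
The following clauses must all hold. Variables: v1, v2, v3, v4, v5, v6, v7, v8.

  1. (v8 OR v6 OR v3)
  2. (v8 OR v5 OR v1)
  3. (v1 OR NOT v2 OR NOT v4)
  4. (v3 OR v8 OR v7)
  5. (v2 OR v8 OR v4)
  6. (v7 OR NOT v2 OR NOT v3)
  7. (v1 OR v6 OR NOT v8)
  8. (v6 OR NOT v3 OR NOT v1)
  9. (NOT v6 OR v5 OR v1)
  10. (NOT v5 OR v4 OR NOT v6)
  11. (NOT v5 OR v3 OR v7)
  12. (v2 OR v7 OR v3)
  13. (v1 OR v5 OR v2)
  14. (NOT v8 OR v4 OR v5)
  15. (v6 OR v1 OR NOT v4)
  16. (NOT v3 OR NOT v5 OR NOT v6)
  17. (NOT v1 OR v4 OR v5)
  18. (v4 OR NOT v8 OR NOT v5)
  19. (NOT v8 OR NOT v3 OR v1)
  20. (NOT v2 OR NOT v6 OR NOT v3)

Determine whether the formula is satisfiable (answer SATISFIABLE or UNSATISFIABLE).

v7 occurs only positively in the remaining clauses — set v7 = True.
Try v1 = True.
Set v2 = True and propagate.
Branch on v3: take v3 = False.
For the remaining variables, v4 = True, v5 = True, v6 = False, v8 = True works.
So v1=True  v2=True  v3=False  v4=True  v5=True  v6=False  v7=True  v8=True is a satisfying assignment.

SATISFIABLE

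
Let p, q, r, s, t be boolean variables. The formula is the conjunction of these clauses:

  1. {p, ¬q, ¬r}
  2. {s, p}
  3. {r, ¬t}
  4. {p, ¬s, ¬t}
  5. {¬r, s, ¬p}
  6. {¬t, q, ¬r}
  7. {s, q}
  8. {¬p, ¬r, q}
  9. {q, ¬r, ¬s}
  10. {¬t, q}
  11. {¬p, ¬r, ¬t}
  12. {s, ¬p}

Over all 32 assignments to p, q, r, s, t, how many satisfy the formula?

Satisfying assignments:
  p=F q=F r=F s=T t=F
  p=F q=T r=F s=T t=F
  p=T q=F r=F s=T t=F
  p=T q=T r=F s=T t=F
  p=T q=T r=T s=T t=F
Count: 5.

5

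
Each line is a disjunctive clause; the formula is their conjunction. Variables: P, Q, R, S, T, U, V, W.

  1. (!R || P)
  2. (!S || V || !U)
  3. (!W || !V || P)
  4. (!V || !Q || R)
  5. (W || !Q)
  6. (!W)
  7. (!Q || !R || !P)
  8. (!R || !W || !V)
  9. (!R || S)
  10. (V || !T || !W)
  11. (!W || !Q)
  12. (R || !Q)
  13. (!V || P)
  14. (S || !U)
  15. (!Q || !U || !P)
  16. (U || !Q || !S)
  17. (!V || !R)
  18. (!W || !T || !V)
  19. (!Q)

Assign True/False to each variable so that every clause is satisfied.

P=False  Q=False  R=False  S=False  T=False  U=False  V=False  W=False

The clause (!W) is unit: W must be False.
(!Q) is a unit clause, so Q = False.
R occurs only negated in the remaining clauses — set R = False.
U occurs only negated in the remaining clauses — set U = False.
Try P = False.
  then V is forced to False.
S, T are now unconstrained; take S = False, T = False.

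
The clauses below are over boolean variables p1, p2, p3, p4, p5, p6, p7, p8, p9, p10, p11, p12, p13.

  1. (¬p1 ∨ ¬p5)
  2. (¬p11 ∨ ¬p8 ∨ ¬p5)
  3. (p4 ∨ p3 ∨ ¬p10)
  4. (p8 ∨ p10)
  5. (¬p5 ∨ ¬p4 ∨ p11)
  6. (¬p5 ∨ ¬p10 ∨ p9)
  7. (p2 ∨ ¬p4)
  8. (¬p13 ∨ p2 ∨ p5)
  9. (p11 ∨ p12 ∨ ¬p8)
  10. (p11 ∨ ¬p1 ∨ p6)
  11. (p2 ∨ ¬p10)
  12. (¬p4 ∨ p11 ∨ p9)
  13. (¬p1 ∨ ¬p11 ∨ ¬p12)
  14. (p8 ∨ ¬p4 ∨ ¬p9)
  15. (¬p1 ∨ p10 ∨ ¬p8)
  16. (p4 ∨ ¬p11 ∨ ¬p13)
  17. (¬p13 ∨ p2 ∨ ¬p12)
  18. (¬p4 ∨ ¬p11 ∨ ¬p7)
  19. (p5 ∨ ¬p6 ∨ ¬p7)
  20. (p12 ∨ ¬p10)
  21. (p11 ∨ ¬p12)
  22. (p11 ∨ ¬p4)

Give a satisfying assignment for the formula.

p1=False, p2=False, p3=False, p4=False, p5=False, p6=False, p7=False, p8=True, p9=False, p10=False, p11=True, p12=False, p13=False

Check each clause:
  1. (¬p5 ∨ ¬p1) — ¬p5 is true.
  2. (¬p5 ∨ ¬p8 ∨ ¬p11) — ¬p5 is true.
  3. (¬p10 ∨ p3 ∨ p4) — ¬p10 is true.
  4. (p8 ∨ p10) — p8 is true.
  5. (¬p5 ∨ ¬p4 ∨ p11) — p11 is true.
  6. (¬p5 ∨ ¬p10 ∨ p9) — ¬p5 is true.
  7. (p2 ∨ ¬p4) — ¬p4 is true.
  8. (p2 ∨ ¬p13 ∨ p5) — ¬p13 is true.
  9. (p11 ∨ ¬p8 ∨ p12) — p11 is true.
  10. (¬p1 ∨ p11 ∨ p6) — p11 is true.
  11. (¬p10 ∨ p2) — ¬p10 is true.
  12. (p11 ∨ p9 ∨ ¬p4) — p11 is true.
  13. (¬p12 ∨ ¬p11 ∨ ¬p1) — ¬p12 is true.
  14. (¬p9 ∨ ¬p4 ∨ p8) — p8 is true.
  15. (¬p8 ∨ ¬p1 ∨ p10) — ¬p1 is true.
  16. (¬p11 ∨ p4 ∨ ¬p13) — ¬p13 is true.
  17. (¬p12 ∨ p2 ∨ ¬p13) — ¬p13 is true.
  18. (¬p7 ∨ ¬p4 ∨ ¬p11) — ¬p7 is true.
  19. (p5 ∨ ¬p7 ∨ ¬p6) — ¬p7 is true.
  20. (p12 ∨ ¬p10) — ¬p10 is true.
  21. (¬p12 ∨ p11) — p11 is true.
  22. (p11 ∨ ¬p4) — p11 is true.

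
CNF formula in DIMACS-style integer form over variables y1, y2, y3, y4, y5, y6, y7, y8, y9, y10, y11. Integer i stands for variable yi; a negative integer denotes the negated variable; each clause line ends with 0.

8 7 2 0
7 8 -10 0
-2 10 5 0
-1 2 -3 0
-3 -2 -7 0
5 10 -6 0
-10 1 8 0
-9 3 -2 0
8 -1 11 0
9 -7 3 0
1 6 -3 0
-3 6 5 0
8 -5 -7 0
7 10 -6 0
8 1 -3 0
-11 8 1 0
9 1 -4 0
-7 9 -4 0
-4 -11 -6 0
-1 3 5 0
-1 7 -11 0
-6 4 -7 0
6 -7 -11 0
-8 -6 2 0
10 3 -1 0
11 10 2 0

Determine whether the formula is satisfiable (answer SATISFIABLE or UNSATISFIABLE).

SATISFIABLE

Try y1 = True.
Branch on y2: take y2 = True.
Set y3 = True and propagate.
  then y7 is forced to False.
  then y11 is forced to False.
  then y8 is forced to True.
The remaining clauses are satisfied by y4 = True, y5 = False, y6 = True, y9 = False, y10 = True.
So y1=True  y2=True  y3=True  y4=True  y5=False  y6=True  y7=False  y8=True  y9=False  y10=True  y11=False is a satisfying assignment.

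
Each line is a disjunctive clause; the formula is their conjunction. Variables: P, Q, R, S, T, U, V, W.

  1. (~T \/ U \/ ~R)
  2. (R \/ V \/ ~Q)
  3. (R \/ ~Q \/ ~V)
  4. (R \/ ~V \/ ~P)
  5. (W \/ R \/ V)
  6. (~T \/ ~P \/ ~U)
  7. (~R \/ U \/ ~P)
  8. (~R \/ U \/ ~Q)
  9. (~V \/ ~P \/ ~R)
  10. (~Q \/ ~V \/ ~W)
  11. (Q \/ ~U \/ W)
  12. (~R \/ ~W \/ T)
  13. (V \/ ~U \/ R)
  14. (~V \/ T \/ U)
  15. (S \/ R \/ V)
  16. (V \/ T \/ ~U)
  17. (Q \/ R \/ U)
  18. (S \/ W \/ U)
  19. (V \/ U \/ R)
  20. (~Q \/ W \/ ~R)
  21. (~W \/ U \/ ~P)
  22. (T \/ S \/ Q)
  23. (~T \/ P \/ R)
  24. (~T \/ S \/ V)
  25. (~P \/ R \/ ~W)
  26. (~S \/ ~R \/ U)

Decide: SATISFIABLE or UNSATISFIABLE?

SATISFIABLE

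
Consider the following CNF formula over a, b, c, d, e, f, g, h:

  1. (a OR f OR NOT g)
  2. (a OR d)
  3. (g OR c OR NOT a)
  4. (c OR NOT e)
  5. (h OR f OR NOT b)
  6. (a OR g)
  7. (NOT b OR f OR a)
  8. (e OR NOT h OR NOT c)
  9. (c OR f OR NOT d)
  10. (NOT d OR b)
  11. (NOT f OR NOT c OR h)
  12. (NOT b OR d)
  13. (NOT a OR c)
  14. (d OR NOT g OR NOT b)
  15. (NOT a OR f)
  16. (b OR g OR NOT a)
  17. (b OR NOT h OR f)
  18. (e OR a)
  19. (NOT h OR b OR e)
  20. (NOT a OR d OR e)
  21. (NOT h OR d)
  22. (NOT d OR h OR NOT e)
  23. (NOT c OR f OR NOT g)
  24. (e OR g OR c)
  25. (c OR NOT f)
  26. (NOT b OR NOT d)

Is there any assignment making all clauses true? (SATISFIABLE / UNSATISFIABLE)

a = True:
  propagation gives c=True, f=True, h=True, e=True; an empty clause results — contradiction.
a = False:
  propagation gives d=True, g=True, f=True, b=True; an empty clause results — contradiction.
Every branch closes, so no satisfying assignment exists.

UNSATISFIABLE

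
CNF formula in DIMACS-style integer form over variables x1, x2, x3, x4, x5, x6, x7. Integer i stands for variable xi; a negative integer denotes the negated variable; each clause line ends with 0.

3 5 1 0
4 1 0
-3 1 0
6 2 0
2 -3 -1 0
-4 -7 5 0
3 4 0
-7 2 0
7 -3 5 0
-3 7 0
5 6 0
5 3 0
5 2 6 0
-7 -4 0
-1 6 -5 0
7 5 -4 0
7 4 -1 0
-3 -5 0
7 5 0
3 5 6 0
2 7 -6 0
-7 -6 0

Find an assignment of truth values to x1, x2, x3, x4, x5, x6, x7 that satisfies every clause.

x1 = F  x2 = T  x3 = F  x4 = T  x5 = T  x6 = T  x7 = F

Check each clause:
  1. {x1, x3, x5} — x5 is true.
  2. {x4, x1} — x4 is true.
  3. {¬x3, x1} — ¬x3 is true.
  4. {x6, x2} — x2 is true.
  5. {¬x1, ¬x3, x2} — x2 is true.
  6. {¬x4, ¬x7, x5} — ¬x7 is true.
  7. {x4, x3} — x4 is true.
  8. {x2, ¬x7} — ¬x7 is true.
  9. {x7, x5, ¬x3} — ¬x3 is true.
  10. {¬x3, x7} — ¬x3 is true.
  11. {x6, x5} — x5 is true.
  12. {x3, x5} — x5 is true.
  13. {x2, x6, x5} — x2 is true.
  14. {¬x7, ¬x4} — ¬x7 is true.
  15. {¬x5, x6, ¬x1} — ¬x1 is true.
  16. {¬x4, x5, x7} — x5 is true.
  17. {¬x1, x7, x4} — x4 is true.
  18. {¬x5, ¬x3} — ¬x3 is true.
  19. {x5, x7} — x5 is true.
  20. {x6, x5, x3} — x5 is true.
  21. {x7, ¬x6, x2} — x2 is true.
  22. {¬x6, ¬x7} — ¬x7 is true.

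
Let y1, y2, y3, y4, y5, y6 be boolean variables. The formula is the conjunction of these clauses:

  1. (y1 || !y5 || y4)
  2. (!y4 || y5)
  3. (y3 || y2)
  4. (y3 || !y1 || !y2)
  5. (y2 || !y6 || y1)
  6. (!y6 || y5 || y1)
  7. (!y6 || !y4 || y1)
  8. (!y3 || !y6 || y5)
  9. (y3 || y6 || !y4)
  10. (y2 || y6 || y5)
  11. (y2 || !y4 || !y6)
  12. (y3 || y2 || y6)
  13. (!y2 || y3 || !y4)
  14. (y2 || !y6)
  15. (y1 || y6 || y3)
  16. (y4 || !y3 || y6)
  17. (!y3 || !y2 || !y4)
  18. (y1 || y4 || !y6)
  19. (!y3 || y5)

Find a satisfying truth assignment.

y1 = True, y2 = False, y3 = True, y4 = True, y5 = True, y6 = False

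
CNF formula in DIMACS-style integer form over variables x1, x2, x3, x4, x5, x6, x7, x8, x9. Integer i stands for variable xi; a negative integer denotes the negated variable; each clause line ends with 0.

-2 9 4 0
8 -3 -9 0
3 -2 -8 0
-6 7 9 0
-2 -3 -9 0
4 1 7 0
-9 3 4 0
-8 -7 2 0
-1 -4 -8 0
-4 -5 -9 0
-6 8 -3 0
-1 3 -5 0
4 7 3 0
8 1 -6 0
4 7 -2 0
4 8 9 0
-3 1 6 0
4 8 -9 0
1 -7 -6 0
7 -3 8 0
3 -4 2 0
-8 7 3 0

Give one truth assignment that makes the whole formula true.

x1 = True, x2 = False, x3 = True, x4 = True, x5 = True, x6 = False, x7 = True, x8 = False, x9 = False

Set x1 = True and propagate.
The remaining clauses are satisfied by x2 = False, x3 = True, x4 = True, x5 = True, x6 = False, x7 = True, x8 = False, x9 = False.
Every clause has at least one true literal under this assignment.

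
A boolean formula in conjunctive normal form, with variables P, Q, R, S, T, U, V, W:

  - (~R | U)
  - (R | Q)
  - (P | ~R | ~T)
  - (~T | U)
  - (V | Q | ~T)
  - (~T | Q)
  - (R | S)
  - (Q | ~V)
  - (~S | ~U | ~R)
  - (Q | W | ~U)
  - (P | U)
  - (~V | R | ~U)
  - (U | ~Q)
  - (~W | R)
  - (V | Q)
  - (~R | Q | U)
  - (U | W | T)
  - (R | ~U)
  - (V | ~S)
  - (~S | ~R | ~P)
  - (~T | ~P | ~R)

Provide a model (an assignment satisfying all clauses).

P=True, Q=True, R=True, S=False, T=False, U=True, V=True, W=False

Try P = True.
Set Q = True and propagate.
  then U is forced to True.
  then R is forced to True.
  then S is forced to False.
  then T is forced to False.
V, W are now unconstrained; take V = True, W = False.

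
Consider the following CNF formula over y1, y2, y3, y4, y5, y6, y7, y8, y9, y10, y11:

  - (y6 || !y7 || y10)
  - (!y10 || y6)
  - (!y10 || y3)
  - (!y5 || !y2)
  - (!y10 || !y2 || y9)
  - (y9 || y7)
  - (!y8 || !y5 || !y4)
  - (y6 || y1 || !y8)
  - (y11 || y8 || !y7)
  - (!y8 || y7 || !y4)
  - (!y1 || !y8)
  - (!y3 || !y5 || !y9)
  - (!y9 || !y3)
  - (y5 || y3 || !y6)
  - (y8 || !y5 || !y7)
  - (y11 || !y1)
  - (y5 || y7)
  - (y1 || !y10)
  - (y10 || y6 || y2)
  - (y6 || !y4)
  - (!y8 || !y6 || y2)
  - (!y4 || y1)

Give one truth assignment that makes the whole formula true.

Pure literal: y4 appears only negated; assign y4 = False.
Pure literal: y11 appears only positively; assign y11 = True.
Branch on y1: take y1 = False.
  then y10 is forced to False.
The remaining clauses are satisfied by y2 = True, y3 = True, y5 = False, y6 = True, y7 = True, y8 = False, y9 = False.
Every clause has at least one true literal under this assignment.

y1=0, y2=1, y3=1, y4=0, y5=0, y6=1, y7=1, y8=0, y9=0, y10=0, y11=1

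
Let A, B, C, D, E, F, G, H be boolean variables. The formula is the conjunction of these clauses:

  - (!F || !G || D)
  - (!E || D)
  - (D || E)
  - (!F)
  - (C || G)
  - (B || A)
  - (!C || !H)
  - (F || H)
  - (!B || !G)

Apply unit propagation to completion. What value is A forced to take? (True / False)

True

Unit clause (!F) sets F = False.
In (F || H), F is now false; H must hold, so H = True.
(!H || !C) with H = True leaves only !C, so C = False.
From (G || C) and C = False: G = True.
From (!G || !B) and G = True: B = False.
(A || B): since B = False, the clause reduces to (A). A = True.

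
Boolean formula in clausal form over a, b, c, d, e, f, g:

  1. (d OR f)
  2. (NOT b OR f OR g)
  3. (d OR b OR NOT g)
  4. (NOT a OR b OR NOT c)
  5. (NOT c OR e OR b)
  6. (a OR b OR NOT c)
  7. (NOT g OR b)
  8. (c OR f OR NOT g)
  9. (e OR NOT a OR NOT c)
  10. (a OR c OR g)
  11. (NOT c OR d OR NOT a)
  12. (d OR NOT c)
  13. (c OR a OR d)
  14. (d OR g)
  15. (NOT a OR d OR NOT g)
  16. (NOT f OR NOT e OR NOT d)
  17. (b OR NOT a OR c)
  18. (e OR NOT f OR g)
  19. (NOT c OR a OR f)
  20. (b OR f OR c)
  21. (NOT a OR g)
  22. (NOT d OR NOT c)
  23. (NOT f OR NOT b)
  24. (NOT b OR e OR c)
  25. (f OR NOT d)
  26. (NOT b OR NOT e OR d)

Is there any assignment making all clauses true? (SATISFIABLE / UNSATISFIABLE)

UNSATISFIABLE

c = True:
  propagation gives d=True; an empty clause results — contradiction.
c = False:
  g = True:
    propagation gives b=True, f=True; an empty clause results — contradiction.
  g = False:
    propagation gives a=True; an empty clause results — contradiction.
Every branch closes, so no satisfying assignment exists.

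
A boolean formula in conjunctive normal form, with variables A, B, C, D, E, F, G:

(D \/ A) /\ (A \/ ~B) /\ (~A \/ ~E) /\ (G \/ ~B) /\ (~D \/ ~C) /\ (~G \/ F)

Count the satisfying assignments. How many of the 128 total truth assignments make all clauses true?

Case analysis on A and B:
  A=T, B=T: remaining (C,D,E,F,G) ∈ {(F,F,F,T,T); (F,T,F,T,T); (T,F,F,T,T)} — 3.
  A=T, B=F: 9 of the 32 assignments to (C,D,E,F,G) work.
  A=F, B=T: a clause becomes empty — 0.
  A=F, B=F: E free; 3 ways for (C,D,F,G) × 2^1 = 6.
Total: 3 + 9 + 0 + 6 = 18.

18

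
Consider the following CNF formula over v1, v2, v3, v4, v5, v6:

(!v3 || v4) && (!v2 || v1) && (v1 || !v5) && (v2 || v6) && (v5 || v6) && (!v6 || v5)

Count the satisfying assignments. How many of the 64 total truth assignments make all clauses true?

9

Case analysis on v5 and v6:
  v5=1, v6=1: v2 free; 3 ways for (v1,v3,v4) × 2^1 = 6.
  v5=1, v6=0: remaining (v1,v2,v3,v4) ∈ {(1,1,0,0); (1,1,0,1); (1,1,1,1)} — 3.
  v5=0, v6=1: a clause becomes empty — 0.
  v5=0, v6=0: a clause becomes empty — 0.
Total: 6 + 3 + 0 + 0 = 9.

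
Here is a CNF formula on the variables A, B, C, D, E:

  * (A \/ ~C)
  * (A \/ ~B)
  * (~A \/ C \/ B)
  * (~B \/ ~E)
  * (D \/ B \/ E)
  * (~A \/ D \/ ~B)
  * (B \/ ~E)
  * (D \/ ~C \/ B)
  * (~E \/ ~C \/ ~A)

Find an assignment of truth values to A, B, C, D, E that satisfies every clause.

D occurs only positively in the remaining clauses — set D = True.
Try A = False.
  then C is forced to False.
  then B is forced to False.
  then E is forced to False.
Every clause has at least one true literal under this assignment.

A = False  B = False  C = False  D = True  E = False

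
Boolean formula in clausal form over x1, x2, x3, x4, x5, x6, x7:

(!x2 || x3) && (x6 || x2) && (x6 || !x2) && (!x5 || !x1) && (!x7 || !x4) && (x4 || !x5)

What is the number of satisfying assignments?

21

Case analysis on x2 and x4:
  x2=T, x4=T: remaining (x1,x3,x5,x6,x7) ∈ {(F,T,F,T,F); (F,T,T,T,F); (T,T,F,T,F)} — 3.
  x2=T, x4=F: remaining (x1,x3,x5,x6,x7) ∈ {(F,T,F,T,F); (F,T,F,T,T); (T,T,F,T,F); (T,T,F,T,T)} — 4.
  x2=F, x4=T: x3 free; 3 ways for (x1,x5,x6,x7) × 2^1 = 6.
  x2=F, x4=F: forces x5=F; x6=T; x1, x3, x7 free → 2^3 = 8.
Total: 3 + 4 + 6 + 8 = 21.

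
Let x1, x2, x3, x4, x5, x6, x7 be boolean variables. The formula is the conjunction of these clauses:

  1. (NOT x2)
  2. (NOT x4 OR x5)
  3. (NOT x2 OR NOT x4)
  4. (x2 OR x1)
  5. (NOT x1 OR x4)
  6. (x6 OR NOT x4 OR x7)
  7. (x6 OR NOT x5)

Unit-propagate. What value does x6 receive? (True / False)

True

Unit clause (NOT x2) sets x2 = False.
(x2 OR x1) with x2 = False leaves only x1, so x1 = True.
In (NOT x1 OR x4), NOT x1 is now false; x4 must hold, so x4 = True.
In (x5 OR NOT x4), NOT x4 is now false; x5 must hold, so x5 = True.
From (NOT x5 OR x6) and x5 = True: x6 = True.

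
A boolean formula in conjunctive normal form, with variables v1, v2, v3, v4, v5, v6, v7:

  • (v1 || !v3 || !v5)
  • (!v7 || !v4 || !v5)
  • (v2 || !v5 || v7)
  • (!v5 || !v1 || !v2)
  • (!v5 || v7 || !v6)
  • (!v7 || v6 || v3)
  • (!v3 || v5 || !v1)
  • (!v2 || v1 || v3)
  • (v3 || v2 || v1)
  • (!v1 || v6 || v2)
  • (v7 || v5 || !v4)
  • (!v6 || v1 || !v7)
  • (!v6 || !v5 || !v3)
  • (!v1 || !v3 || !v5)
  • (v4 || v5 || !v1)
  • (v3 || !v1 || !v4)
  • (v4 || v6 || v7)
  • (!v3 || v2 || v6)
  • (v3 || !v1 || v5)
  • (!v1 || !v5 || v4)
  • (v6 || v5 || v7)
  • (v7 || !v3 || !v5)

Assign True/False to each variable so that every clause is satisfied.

Branch on v1: take v1 = False.
Try v2 = True.
  then v3 is forced to True.
  then v5 is forced to False.
For the remaining variables, v4 = True, v6 = False, v7 = True works.
Every clause has at least one true literal under this assignment.

v1=0, v2=1, v3=1, v4=1, v5=0, v6=0, v7=1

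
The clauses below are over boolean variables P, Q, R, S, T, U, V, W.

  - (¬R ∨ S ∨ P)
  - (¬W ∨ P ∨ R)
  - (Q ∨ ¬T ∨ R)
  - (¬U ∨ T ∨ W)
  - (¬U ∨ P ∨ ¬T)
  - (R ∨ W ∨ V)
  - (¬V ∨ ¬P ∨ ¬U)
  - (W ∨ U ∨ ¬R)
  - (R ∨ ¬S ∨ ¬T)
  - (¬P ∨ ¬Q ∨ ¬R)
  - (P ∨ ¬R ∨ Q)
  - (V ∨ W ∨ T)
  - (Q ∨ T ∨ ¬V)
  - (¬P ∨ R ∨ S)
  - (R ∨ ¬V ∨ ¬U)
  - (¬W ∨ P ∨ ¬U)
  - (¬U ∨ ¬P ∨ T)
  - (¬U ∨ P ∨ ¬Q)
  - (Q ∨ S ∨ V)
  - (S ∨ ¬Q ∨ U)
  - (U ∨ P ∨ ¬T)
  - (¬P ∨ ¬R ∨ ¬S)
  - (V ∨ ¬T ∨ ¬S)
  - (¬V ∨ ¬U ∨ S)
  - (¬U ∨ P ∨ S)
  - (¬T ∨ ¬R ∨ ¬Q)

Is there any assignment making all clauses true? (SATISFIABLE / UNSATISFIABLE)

Branch on P: take P = False.
Branch on Q: take Q = True.
  then U is forced to False.
  then S is forced to True.
  then T is forced to False.
Set R = True and propagate.
  then W is forced to True.
V is now unconstrained; take V = True.
Every clause has at least one true literal under this assignment.
So P=F, Q=T, R=T, S=T, T=F, U=F, V=T, W=T is a satisfying assignment.

SATISFIABLE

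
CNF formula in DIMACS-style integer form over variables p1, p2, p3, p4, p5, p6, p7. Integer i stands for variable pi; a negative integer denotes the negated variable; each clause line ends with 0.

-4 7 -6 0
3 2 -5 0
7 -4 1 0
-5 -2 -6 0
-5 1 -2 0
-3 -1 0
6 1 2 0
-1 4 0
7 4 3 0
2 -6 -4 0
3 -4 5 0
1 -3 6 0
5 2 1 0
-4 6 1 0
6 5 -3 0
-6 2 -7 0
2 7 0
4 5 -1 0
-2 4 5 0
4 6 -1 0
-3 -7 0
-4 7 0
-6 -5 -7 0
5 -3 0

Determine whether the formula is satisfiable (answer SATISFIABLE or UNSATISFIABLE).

SATISFIABLE

Try p1 = True.
  then p3 is forced to False.
  then p4 is forced to True.
  then p5 is forced to True.
  then p2 is forced to True.
  then p6 is forced to False.
  then p7 is forced to True.
Every clause has at least one true literal under this assignment.
So p1 = True, p2 = True, p3 = False, p4 = True, p5 = True, p6 = False, p7 = True is a satisfying assignment.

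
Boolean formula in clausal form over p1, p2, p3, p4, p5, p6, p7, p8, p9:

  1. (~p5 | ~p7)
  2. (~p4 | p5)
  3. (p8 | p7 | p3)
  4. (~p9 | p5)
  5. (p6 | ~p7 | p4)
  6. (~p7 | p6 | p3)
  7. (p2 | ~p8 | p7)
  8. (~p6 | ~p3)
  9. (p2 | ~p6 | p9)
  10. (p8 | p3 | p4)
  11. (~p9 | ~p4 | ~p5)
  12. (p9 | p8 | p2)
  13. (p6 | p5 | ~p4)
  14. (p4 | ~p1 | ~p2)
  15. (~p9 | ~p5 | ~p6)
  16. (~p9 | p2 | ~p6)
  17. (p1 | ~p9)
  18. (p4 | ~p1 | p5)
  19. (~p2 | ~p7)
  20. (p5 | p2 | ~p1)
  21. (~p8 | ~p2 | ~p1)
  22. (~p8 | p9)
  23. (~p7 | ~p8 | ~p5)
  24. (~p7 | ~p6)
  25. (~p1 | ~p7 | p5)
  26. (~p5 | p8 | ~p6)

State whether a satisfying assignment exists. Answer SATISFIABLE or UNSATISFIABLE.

SATISFIABLE

Set p1 = True and propagate.
Set p2 = False and propagate.
  then p5 is forced to True.
  then p7 is forced to False.
  then p8 is forced to False.
  then p3 is forced to True.
  then p6 is forced to False.
  then p9 is forced to True.
  then p4 is forced to False.
Every clause has at least one true literal under this assignment.
So p1 = True, p2 = False, p3 = True, p4 = False, p5 = True, p6 = False, p7 = False, p8 = False, p9 = True is a satisfying assignment.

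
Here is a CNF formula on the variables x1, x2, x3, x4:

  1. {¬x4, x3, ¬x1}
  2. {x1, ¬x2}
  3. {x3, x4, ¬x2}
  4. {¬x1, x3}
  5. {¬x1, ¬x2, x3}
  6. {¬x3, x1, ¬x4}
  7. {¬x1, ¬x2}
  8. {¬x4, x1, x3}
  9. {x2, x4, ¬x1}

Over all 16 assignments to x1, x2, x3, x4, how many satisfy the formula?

3

Satisfying assignments:
  x1=F x2=F x3=F x4=F
  x1=F x2=F x3=T x4=F
  x1=T x2=F x3=T x4=T
That's 3 in total.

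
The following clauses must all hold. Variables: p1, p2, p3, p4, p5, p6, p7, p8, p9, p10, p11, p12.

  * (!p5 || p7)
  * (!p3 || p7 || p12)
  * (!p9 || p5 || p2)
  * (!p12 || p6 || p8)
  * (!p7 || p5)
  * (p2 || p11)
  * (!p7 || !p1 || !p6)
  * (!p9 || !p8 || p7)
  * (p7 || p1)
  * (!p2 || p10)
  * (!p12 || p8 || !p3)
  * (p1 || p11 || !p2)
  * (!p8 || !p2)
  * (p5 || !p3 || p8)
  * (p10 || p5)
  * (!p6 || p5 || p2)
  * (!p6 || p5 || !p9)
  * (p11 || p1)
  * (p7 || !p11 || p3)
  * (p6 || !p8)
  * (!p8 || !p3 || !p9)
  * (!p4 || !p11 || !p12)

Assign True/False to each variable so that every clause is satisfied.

p4 occurs only negated in the remaining clauses — set p4 = False.
Pure literal: p9 appears only negated; assign p9 = False.
Set p1 = True and propagate.
Try p2 = False.
  then p11 is forced to True.
Set p3 = False and propagate.
  then p7 is forced to True.
  then p5 is forced to True.
  then p6 is forced to False.
  then p8 is forced to False.
  then p12 is forced to False.
p10 is now unconstrained; take p10 = True.
Every clause has at least one true literal under this assignment.

p1 = T, p2 = F, p3 = F, p4 = F, p5 = T, p6 = F, p7 = T, p8 = F, p9 = F, p10 = T, p11 = T, p12 = F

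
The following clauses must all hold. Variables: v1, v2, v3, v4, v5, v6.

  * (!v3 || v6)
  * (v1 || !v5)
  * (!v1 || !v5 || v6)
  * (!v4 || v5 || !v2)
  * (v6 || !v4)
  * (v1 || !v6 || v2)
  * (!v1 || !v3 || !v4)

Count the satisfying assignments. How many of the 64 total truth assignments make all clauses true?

Case analysis on v1 and v6:
  v1=1, v6=1: 11 of the 16 assignments to (v2,v3,v4,v5) work.
  v1=1, v6=0: remaining (v2,v3,v4,v5) ∈ {(0,0,0,0); (1,0,0,0)} — 2.
  v1=0, v6=1: remaining (v2,v3,v4,v5) ∈ {(1,0,0,0); (1,1,0,0)} — 2.
  v1=0, v6=0: remaining (v2,v3,v4,v5) ∈ {(0,0,0,0); (1,0,0,0)} — 2.
Total: 11 + 2 + 2 + 2 = 17.

17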